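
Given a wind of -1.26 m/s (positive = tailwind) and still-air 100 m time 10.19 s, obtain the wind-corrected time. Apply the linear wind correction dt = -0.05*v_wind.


dt = -0.05 * v_wind = -0.05 * -1.26 = 0.063 s
t_corrected = t_still + dt = 10.19 + (0.063)
t_corrected = 10.253 s

10.253 s


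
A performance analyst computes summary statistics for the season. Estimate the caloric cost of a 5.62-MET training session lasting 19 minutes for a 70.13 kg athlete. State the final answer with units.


kcal = MET * mass * time_hr
Convert time: 19 min = 0.3167 hr
kcal = 5.62 * 70.13 * 0.3167
kcal = 124.808 kcal

124.808 kcal


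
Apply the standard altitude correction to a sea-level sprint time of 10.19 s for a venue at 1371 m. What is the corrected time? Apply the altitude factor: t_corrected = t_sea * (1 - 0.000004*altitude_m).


Correction factor = 1 - 0.000004 * 1371 = 0.994516
t_corrected = t_sea * factor = 10.19 * 0.994516
t_corrected = 10.1341 s

10.1341 s


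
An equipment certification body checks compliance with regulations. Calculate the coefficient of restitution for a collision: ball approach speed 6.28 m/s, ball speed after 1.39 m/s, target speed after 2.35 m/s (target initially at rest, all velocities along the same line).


e = (v2_after - v1_after) / (v1_before - v2_before)
Numerator = 2.35 - 1.39 = 0.96
Denominator = 6.28 - 0 = 6.28
e = 0.96 / 6.28 = 0.1529

0.1529


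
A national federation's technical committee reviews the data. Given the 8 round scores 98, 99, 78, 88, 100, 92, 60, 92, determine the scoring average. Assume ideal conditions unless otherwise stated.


Average = sum / n
Sum = 707
Average = 707 / 8 = 88.375

88.375


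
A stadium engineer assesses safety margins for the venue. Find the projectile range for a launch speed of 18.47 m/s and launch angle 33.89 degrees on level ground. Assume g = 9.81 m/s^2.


R = v^2 * sin(2*theta) / g
Convert angle to radians: theta = 33.89 deg = 0.5915 rad
sin(2*theta) = sin(1.183) = 0.9257
R = 18.47^2 * 0.9257 / 9.81
R = 341.1409 * 0.9257 / 9.81 = 32.1924 m

32.1924 m


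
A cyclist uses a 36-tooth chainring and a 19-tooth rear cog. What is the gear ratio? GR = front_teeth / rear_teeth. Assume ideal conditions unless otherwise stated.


GR = front_teeth / rear_teeth
GR = 36 / 19
GR = 1.8947

1.8947


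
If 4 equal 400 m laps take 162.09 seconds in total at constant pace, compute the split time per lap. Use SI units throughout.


Split time = total_time / n_laps = 162.09 / 4
Split time = 40.5225 s per lap

40.5225 s


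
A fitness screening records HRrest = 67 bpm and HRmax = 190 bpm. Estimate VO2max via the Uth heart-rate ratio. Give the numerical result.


VO2max = 15.3 * HRmax / HRrest
VO2max = 15.3 * 190 / 67
VO2max = 2907 / 67 = 43.3881 mL/kg/min

43.3881 mL/kg/min


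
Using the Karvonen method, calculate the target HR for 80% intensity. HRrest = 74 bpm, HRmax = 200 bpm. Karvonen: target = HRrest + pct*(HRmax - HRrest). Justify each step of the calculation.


Target = HRrest + pct*(HRmax - HRrest)
Heart rate reserve = HRmax - HRrest = 200 - 74 = 126 bpm
Fraction = 80% = 0.8
Target = 74 + 0.8 * 126
Target = 74 + 100.8 = 174.8 bpm

174.8 bpm


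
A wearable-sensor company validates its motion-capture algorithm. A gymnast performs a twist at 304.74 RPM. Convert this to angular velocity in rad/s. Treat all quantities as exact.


omega = RPM * 2 * pi / 60
omega = 304.74 * 2 * 3.14159 / 60
omega = 1914.7379 / 60 = 31.9123 rad/s

31.9123 rad/s


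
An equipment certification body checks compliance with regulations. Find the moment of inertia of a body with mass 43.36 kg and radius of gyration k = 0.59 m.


I = m * k^2
I = 43.36 * 0.59^2
I = 43.36 * 0.3481 = 15.0936 kg*m^2

15.0936 kg*m^2


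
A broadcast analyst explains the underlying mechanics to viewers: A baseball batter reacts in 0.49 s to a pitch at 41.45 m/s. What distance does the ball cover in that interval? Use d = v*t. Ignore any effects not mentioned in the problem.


d = v * t
d = 41.45 * 0.49
d = 20.3105 m

20.3105 m


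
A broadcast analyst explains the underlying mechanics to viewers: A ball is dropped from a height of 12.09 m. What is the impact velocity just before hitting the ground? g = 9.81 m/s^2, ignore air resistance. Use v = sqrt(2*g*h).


v = sqrt(2 * g * h)
v = sqrt(2 * 9.81 * 12.09)
v = sqrt(237.2058) = 15.4015 m/s

15.4015 m/s


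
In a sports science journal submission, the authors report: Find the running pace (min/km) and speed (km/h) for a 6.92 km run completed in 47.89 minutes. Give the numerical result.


Pace = time / distance = 47.89 min / 6.92 km = 6.9205 min/km
Speed = distance / time_in_hours = 6.92 / 0.7982 hr
Speed = 8.6699 km/h

6.9205 min/km, 8.6699 km/h


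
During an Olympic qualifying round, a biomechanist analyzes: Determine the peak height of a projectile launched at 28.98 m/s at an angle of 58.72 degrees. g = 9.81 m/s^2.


H = (v*sin(theta))^2 / (2*g)
vy = v*sin(theta) = 28.98 * sin(58.72 deg) = 24.7675 m/s
H = vy^2 / (2*g) = 613.4276 / (2*9.81)
H = 613.4276 / 19.62 = 31.2654 m

31.2654 m


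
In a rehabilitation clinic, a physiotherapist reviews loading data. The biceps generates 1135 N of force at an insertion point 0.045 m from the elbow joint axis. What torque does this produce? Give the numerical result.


tau = F * d
tau = 1135 * 0.045
tau = 51.075 N*m

51.075 N*m


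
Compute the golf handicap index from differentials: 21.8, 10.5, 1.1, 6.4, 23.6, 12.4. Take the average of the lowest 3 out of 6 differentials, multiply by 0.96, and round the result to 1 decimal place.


All differentials: 21.8, 10.5, 1.1, 6.4, 23.6, 12.4
Sorted: 1.1, 6.4, 10.5, 12.4, 21.8, 23.6
Best 3: 1.1, 6.4, 10.5
Average of best = 18 / 3 = 6
Raw index = 6 * 0.96 = 5.76
Handicap index = round(5.76, 1) = 5.8

5.8


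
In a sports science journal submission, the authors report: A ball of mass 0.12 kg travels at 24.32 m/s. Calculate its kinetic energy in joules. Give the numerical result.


KE = 0.5 * m * v^2
KE = 0.5 * 0.12 * 24.32^2
KE = 0.5 * 0.12 * 591.4624 = 35.4877 J

35.4877 J


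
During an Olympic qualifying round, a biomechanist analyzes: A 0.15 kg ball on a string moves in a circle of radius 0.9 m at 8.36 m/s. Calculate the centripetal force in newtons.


Fc = m * v^2 / r
v^2 = 8.36^2 = 69.8896
Fc = 0.15 * 69.8896 / 0.9
Fc = 10.4834 / 0.9 = 11.6483 N

11.6483 N


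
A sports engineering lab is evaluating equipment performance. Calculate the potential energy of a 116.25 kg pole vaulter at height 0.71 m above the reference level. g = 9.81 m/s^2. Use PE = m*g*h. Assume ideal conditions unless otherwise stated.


PE = m * g * h
PE = 116.25 * 9.81 * 0.71
PE = 1140.4125 * 0.71 = 809.6929 J

809.6929 J


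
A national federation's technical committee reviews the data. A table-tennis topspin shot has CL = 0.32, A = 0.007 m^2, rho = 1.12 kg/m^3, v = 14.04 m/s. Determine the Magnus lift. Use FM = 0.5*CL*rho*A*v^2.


FM = 0.5 * CL * rho * A * v^2
FM = 0.5 * 0.32 * 1.12 * 0.007 * 14.04^2
v^2 = 197.1216
FM = 0.5 * 0.32 * 1.12 * 0.007 * 197.1216 = 0.2473 N

0.2473 N


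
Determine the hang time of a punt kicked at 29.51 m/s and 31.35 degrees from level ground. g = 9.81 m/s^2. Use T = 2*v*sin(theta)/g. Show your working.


T = 2*v*sin(theta)/g
sin(theta) = sin(31.35 deg) = 0.5203
T = 2*29.51*0.5203 / 9.81
T = 30.706 / 9.81 = 3.1301 s

3.1301 s


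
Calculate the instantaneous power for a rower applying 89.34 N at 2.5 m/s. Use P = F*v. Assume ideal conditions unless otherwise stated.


P = F * v
P = 89.34 * 2.5
P = 223.35 W

223.35 W


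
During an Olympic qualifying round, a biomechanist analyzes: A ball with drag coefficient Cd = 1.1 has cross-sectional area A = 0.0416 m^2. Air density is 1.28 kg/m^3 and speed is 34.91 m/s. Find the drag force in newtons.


Fd = 0.5 * Cd * rho * A * v^2
Fd = 0.5 * 1.1 * 1.28 * 0.0416 * 34.91^2
v^2 = 1218.7081
Fd = 0.5 * 1.1 * 1.28 * 0.0416 * 1218.7081 = 35.6916 N

35.6916 N


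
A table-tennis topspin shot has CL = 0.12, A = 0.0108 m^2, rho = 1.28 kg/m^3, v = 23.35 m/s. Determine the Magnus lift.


FM = 0.5 * CL * rho * A * v^2
FM = 0.5 * 0.12 * 1.28 * 0.0108 * 23.35^2
v^2 = 545.2225
FM = 0.5 * 0.12 * 1.28 * 0.0108 * 545.2225 = 0.4522 N

0.4522 N


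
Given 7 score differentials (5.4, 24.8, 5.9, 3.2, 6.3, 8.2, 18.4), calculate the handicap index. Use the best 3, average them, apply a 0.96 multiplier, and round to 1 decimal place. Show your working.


All differentials: 5.4, 24.8, 5.9, 3.2, 6.3, 8.2, 18.4
Sorted: 3.2, 5.4, 5.9, 6.3, 8.2, 18.4, 24.8
Best 3: 3.2, 5.4, 5.9
Average of best = 14.5 / 3 = 4.8333
Raw index = 4.8333 * 0.96 = 4.64
Handicap index = round(4.64, 1) = 4.6

4.6


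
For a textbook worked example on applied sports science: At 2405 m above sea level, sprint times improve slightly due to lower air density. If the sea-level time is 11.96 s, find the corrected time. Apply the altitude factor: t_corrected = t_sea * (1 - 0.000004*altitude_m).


Correction factor = 1 - 0.000004 * 2405 = 0.99038
t_corrected = t_sea * factor = 11.96 * 0.99038
t_corrected = 11.8449 s

11.8449 s


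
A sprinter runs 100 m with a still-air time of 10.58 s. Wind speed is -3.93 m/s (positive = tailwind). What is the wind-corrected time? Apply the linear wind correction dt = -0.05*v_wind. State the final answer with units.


dt = -0.05 * v_wind = -0.05 * -3.93 = 0.1965 s
t_corrected = t_still + dt = 10.58 + (0.1965)
t_corrected = 10.7765 s

10.7765 s


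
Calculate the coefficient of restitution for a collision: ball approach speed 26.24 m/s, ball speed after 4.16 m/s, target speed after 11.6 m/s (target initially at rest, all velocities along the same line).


e = (v2_after - v1_after) / (v1_before - v2_before)
Numerator = 11.6 - 4.16 = 7.44
Denominator = 26.24 - 0 = 26.24
e = 7.44 / 26.24 = 0.2835

0.2835


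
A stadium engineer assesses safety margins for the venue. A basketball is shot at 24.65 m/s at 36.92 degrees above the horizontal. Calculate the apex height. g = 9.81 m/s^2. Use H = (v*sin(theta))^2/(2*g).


H = (v*sin(theta))^2 / (2*g)
vy = v*sin(theta) = 24.65 * sin(36.92 deg) = 14.8072 m/s
H = vy^2 / (2*g) = 219.2543 / (2*9.81)
H = 219.2543 / 19.62 = 11.175 m

11.175 m


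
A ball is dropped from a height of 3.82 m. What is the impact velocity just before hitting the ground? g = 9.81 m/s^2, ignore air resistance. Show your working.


v = sqrt(2 * g * h)
v = sqrt(2 * 9.81 * 3.82)
v = sqrt(74.9484) = 8.6573 m/s

8.6573 m/s


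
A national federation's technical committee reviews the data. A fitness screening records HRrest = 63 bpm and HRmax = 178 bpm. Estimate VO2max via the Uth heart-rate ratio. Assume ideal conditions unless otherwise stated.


VO2max = 15.3 * HRmax / HRrest
VO2max = 15.3 * 178 / 63
VO2max = 2723.4 / 63 = 43.2286 mL/kg/min

43.2286 mL/kg/min


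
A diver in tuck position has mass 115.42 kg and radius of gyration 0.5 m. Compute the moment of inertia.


I = m * k^2
I = 115.42 * 0.5^2
I = 115.42 * 0.25 = 28.855 kg*m^2

28.855 kg*m^2


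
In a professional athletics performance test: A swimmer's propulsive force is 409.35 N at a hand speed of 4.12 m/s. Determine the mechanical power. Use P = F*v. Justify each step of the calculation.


P = F * v
P = 409.35 * 4.12
P = 1686.522 W

1686.522 W


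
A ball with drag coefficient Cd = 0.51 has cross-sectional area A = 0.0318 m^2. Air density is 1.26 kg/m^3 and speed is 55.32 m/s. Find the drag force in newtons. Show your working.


Fd = 0.5 * Cd * rho * A * v^2
Fd = 0.5 * 0.51 * 1.26 * 0.0318 * 55.32^2
v^2 = 3060.3024
Fd = 0.5 * 0.51 * 1.26 * 0.0318 * 3060.3024 = 31.2682 N

31.2682 N


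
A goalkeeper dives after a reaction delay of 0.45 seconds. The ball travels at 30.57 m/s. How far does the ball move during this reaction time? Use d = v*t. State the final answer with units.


d = v * t
d = 30.57 * 0.45
d = 13.7565 m

13.7565 m


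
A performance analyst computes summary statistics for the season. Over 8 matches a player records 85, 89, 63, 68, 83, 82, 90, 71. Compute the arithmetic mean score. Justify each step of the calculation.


Average = sum / n
Sum = 631
Average = 631 / 8 = 78.875

78.875


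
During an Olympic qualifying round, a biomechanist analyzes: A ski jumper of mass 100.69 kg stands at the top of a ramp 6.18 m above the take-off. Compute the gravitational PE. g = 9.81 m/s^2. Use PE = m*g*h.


PE = m * g * h
PE = 100.69 * 9.81 * 6.18
PE = 987.7689 * 6.18 = 6104.4118 J

6104.4118 J


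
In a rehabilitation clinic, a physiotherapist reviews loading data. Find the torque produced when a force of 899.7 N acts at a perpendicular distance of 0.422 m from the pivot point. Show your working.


tau = F * d
tau = 899.7 * 0.422
tau = 379.6734 N*m

379.6734 N*m


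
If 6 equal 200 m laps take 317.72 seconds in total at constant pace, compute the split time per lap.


Split time = total_time / n_laps = 317.72 / 6
Split time = 52.9533 s per lap

52.9533 s


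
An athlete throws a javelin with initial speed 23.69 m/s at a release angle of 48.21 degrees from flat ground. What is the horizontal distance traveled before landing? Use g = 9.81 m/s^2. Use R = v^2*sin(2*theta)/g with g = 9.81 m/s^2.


R = v^2 * sin(2*theta) / g
Convert angle to radians: theta = 48.21 deg = 0.8414 rad
sin(2*theta) = sin(1.6828) = 0.9937
R = 23.69^2 * 0.9937 / 9.81
R = 561.2161 * 0.9937 / 9.81 = 56.8498 m

56.8498 m


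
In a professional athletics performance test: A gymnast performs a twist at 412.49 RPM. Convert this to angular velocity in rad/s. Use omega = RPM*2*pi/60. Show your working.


omega = RPM * 2 * pi / 60
omega = 412.49 * 2 * 3.14159 / 60
omega = 2591.7511 / 60 = 43.1959 rad/s

43.1959 rad/s


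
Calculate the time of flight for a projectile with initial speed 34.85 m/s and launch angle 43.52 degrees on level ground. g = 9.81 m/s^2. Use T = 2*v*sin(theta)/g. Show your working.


T = 2*v*sin(theta)/g
sin(theta) = sin(43.52 deg) = 0.6886
T = 2*34.85*0.6886 / 9.81
T = 47.996 / 9.81 = 4.8926 s

4.8926 s


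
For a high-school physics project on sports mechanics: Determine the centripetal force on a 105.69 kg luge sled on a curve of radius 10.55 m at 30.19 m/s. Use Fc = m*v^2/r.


Fc = m * v^2 / r
v^2 = 30.19^2 = 911.4361
Fc = 105.69 * 911.4361 / 10.55
Fc = 96329.6814 / 10.55 = 9130.7755 N

9130.7755 N


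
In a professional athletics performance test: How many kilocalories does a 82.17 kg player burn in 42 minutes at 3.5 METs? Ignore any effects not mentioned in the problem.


kcal = MET * mass * time_hr
Convert time: 42 min = 0.7 hr
kcal = 3.5 * 82.17 * 0.7
kcal = 201.3165 kcal

201.3165 kcal


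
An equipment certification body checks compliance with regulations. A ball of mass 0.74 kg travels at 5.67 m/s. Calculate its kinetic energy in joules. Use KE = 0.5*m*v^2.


KE = 0.5 * m * v^2
KE = 0.5 * 0.74 * 5.67^2
KE = 0.5 * 0.74 * 32.1489 = 11.8951 J

11.8951 J


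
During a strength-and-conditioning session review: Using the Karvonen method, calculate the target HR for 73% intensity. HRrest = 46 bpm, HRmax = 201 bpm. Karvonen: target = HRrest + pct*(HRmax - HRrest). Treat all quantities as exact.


Target = HRrest + pct*(HRmax - HRrest)
Heart rate reserve = HRmax - HRrest = 201 - 46 = 155 bpm
Fraction = 73% = 0.73
Target = 46 + 0.73 * 155
Target = 46 + 113.15 = 159.15 bpm

159.15 bpm


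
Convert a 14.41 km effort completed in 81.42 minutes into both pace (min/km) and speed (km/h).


Pace = time / distance = 81.42 min / 14.41 km = 5.6502 min/km
Speed = distance / time_in_hours = 14.41 / 1.357 hr
Speed = 10.619 km/h

5.6502 min/km, 10.619 km/h


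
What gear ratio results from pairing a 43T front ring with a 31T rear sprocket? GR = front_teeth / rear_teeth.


GR = front_teeth / rear_teeth
GR = 43 / 31
GR = 1.3871

1.3871


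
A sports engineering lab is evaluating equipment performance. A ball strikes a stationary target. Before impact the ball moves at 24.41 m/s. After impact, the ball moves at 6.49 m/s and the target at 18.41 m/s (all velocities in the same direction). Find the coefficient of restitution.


e = (v2_after - v1_after) / (v1_before - v2_before)
Numerator = 18.41 - 6.49 = 11.92
Denominator = 24.41 - 0 = 24.41
e = 11.92 / 24.41 = 0.4883

0.4883


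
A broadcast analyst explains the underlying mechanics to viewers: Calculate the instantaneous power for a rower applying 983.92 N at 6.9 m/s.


P = F * v
P = 983.92 * 6.9
P = 6789.048 W

6789.048 W


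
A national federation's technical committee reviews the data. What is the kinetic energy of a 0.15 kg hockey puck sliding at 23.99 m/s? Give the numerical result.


KE = 0.5 * m * v^2
KE = 0.5 * 0.15 * 23.99^2
KE = 0.5 * 0.15 * 575.5201 = 43.164 J

43.164 J


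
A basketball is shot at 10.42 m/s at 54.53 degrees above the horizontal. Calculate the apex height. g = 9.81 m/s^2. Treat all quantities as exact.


H = (v*sin(theta))^2 / (2*g)
vy = v*sin(theta) = 10.42 * sin(54.53 deg) = 8.4863 m/s
H = vy^2 / (2*g) = 72.0165 / (2*9.81)
H = 72.0165 / 19.62 = 3.6706 m

3.6706 m


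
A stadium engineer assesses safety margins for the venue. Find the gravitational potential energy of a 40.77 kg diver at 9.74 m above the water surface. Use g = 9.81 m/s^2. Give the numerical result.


PE = m * g * h
PE = 40.77 * 9.81 * 9.74
PE = 399.9537 * 9.74 = 3895.549 J

3895.549 J


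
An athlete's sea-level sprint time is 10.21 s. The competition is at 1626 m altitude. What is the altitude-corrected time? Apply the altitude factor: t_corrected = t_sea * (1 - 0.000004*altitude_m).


Correction factor = 1 - 0.000004 * 1626 = 0.993496
t_corrected = t_sea * factor = 10.21 * 0.993496
t_corrected = 10.1436 s

10.1436 s


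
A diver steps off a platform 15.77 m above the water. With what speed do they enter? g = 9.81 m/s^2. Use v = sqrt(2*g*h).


v = sqrt(2 * g * h)
v = sqrt(2 * 9.81 * 15.77)
v = sqrt(309.4074) = 17.59 m/s

17.59 m/s


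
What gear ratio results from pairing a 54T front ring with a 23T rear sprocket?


GR = front_teeth / rear_teeth
GR = 54 / 23
GR = 2.3478

2.3478


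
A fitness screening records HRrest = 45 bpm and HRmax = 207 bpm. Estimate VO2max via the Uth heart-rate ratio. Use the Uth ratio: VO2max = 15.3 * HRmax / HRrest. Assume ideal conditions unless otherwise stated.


VO2max = 15.3 * HRmax / HRrest
VO2max = 15.3 * 207 / 45
VO2max = 3167.1 / 45 = 70.38 mL/kg/min

70.38 mL/kg/min


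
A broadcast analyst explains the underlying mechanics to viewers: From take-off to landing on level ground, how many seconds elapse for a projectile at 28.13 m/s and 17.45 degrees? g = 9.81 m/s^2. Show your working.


T = 2*v*sin(theta)/g
sin(theta) = sin(17.45 deg) = 0.2999
T = 2*28.13*0.2999 / 9.81
T = 16.8709 / 9.81 = 1.7198 s

1.7198 s


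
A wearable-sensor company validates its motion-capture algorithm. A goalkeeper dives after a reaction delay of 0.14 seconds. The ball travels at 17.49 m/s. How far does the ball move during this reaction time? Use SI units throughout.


d = v * t
d = 17.49 * 0.14
d = 2.4486 m

2.4486 m


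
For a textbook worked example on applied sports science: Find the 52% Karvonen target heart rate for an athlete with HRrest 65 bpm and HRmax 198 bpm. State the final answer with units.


Target = HRrest + pct*(HRmax - HRrest)
Heart rate reserve = HRmax - HRrest = 198 - 65 = 133 bpm
Fraction = 52% = 0.52
Target = 65 + 0.52 * 133
Target = 65 + 69.16 = 134.16 bpm

134.16 bpm


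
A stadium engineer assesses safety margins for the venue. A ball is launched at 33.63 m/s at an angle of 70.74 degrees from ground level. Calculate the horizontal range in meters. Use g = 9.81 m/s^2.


R = v^2 * sin(2*theta) / g
Convert angle to radians: theta = 70.74 deg = 1.2346 rad
sin(2*theta) = sin(2.4693) = 0.6228
R = 33.63^2 * 0.6228 / 9.81
R = 1130.9769 * 0.6228 / 9.81 = 71.8001 m

71.8001 m


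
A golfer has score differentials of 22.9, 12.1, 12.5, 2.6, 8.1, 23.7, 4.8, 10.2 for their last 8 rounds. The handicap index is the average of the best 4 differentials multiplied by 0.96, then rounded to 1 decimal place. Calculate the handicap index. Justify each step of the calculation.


All differentials: 22.9, 12.1, 12.5, 2.6, 8.1, 23.7, 4.8, 10.2
Sorted: 2.6, 4.8, 8.1, 10.2, 12.1, 12.5, 22.9, 23.7
Best 4: 2.6, 4.8, 8.1, 10.2
Average of best = 25.7 / 4 = 6.425
Raw index = 6.425 * 0.96 = 6.168
Handicap index = round(6.168, 1) = 6.2

6.2


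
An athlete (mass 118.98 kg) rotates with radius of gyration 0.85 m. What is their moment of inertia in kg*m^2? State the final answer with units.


I = m * k^2
I = 118.98 * 0.85^2
I = 118.98 * 0.7225 = 85.963 kg*m^2

85.963 kg*m^2


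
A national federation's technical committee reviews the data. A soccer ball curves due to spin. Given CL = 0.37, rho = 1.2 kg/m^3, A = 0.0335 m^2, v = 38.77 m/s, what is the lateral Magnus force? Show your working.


FM = 0.5 * CL * rho * A * v^2
FM = 0.5 * 0.37 * 1.2 * 0.0335 * 38.77^2
v^2 = 1503.1129
FM = 0.5 * 0.37 * 1.2 * 0.0335 * 1503.1129 = 11.1787 N

11.1787 N


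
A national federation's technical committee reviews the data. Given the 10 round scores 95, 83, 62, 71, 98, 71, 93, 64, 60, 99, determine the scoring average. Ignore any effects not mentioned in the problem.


Average = sum / n
Sum = 796
Average = 796 / 10 = 79.6

79.6


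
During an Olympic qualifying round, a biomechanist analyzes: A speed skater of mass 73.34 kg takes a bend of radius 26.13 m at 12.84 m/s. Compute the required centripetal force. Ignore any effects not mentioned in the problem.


Fc = m * v^2 / r
v^2 = 12.84^2 = 164.8656
Fc = 73.34 * 164.8656 / 26.13
Fc = 12091.2431 / 26.13 = 462.7341 N

462.7341 N


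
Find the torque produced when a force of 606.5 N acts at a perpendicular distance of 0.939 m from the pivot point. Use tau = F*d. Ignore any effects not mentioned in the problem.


tau = F * d
tau = 606.5 * 0.939
tau = 569.5035 N*m

569.5035 N*m


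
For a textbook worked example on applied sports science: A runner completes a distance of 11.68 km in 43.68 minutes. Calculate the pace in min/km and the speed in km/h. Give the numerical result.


Pace = time / distance = 43.68 min / 11.68 km = 3.7397 min/km
Speed = distance / time_in_hours = 11.68 / 0.728 hr
Speed = 16.044 km/h

3.7397 min/km, 16.044 km/h


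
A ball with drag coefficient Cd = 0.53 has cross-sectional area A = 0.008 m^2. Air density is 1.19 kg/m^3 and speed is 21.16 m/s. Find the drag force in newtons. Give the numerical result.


Fd = 0.5 * Cd * rho * A * v^2
Fd = 0.5 * 0.53 * 1.19 * 0.008 * 21.16^2
v^2 = 447.7456
Fd = 0.5 * 0.53 * 1.19 * 0.008 * 447.7456 = 1.1296 N

1.1296 N


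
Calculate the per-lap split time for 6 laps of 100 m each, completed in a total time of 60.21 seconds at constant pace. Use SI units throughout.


Split time = total_time / n_laps = 60.21 / 6
Split time = 10.035 s per lap

10.035 s


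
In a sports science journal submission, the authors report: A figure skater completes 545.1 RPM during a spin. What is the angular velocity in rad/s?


omega = RPM * 2 * pi / 60
omega = 545.1 * 2 * 3.14159 / 60
omega = 3424.9643 / 60 = 57.0827 rad/s

57.0827 rad/s


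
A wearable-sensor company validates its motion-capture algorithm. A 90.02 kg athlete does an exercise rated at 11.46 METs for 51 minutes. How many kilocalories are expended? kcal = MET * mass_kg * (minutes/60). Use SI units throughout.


kcal = MET * mass * time_hr
Convert time: 51 min = 0.85 hr
kcal = 11.46 * 90.02 * 0.85
kcal = 876.8848 kcal

876.8848 kcal


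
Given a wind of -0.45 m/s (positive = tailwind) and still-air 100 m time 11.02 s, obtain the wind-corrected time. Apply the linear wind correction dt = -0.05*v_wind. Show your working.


dt = -0.05 * v_wind = -0.05 * -0.45 = 0.0225 s
t_corrected = t_still + dt = 11.02 + (0.0225)
t_corrected = 11.0425 s

11.0425 s


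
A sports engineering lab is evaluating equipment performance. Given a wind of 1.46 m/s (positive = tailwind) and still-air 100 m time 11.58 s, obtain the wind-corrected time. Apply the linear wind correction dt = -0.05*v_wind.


dt = -0.05 * v_wind = -0.05 * 1.46 = -0.073 s
t_corrected = t_still + dt = 11.58 + (-0.073)
t_corrected = 11.507 s

11.507 s


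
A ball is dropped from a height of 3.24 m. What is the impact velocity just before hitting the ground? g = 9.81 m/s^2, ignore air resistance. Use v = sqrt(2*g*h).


v = sqrt(2 * g * h)
v = sqrt(2 * 9.81 * 3.24)
v = sqrt(63.5688) = 7.973 m/s

7.973 m/s


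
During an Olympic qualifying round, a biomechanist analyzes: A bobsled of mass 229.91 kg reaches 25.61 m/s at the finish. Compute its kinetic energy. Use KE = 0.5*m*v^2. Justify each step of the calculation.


KE = 0.5 * m * v^2
KE = 0.5 * 229.91 * 25.61^2
KE = 0.5 * 229.91 * 655.8721 = 75395.7773 J

75395.7773 J


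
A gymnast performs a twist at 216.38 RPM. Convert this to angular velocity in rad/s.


omega = RPM * 2 * pi / 60
omega = 216.38 * 2 * 3.14159 / 60
omega = 1359.5556 / 60 = 22.6593 rad/s

22.6593 rad/s


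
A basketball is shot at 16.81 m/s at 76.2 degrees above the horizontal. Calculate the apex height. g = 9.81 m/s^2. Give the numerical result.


H = (v*sin(theta))^2 / (2*g)
vy = v*sin(theta) = 16.81 * sin(76.2 deg) = 16.3248 m/s
H = vy^2 / (2*g) = 266.498 / (2*9.81)
H = 266.498 / 19.62 = 13.583 m

13.583 m


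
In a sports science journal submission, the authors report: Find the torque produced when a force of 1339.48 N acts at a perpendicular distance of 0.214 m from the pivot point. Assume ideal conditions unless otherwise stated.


tau = F * d
tau = 1339.48 * 0.214
tau = 286.6487 N*m

286.6487 N*m


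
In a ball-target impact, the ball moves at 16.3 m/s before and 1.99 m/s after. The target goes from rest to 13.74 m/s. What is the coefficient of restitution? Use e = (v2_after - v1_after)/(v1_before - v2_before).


e = (v2_after - v1_after) / (v1_before - v2_before)
Numerator = 13.74 - 1.99 = 11.75
Denominator = 16.3 - 0 = 16.3
e = 11.75 / 16.3 = 0.7209

0.7209


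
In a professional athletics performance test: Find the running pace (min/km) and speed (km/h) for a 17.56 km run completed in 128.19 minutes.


Pace = time / distance = 128.19 min / 17.56 km = 7.3001 min/km
Speed = distance / time_in_hours = 17.56 / 2.1365 hr
Speed = 8.219 km/h

7.3001 min/km, 8.219 km/h


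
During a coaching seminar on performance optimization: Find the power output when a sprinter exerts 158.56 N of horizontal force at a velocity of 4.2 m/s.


P = F * v
P = 158.56 * 4.2
P = 665.952 W

665.952 W


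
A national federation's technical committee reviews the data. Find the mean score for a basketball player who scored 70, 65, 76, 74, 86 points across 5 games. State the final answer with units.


Average = sum / n
Sum = 371
Average = 371 / 5 = 74.2

74.2


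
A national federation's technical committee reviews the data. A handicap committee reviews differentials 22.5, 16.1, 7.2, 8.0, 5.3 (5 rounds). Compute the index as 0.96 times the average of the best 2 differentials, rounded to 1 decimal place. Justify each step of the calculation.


All differentials: 22.5, 16.1, 7.2, 8.0, 5.3
Sorted: 5.3, 7.2, 8.0, 16.1, 22.5
Best 2: 5.3, 7.2
Average of best = 12.5 / 2 = 6.25
Raw index = 6.25 * 0.96 = 6
Handicap index = round(6, 1) = 6.0

6.0


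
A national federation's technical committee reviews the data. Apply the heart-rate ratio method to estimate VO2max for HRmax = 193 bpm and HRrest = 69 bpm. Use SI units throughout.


VO2max = 15.3 * HRmax / HRrest
VO2max = 15.3 * 193 / 69
VO2max = 2952.9 / 69 = 42.7957 mL/kg/min

42.7957 mL/kg/min


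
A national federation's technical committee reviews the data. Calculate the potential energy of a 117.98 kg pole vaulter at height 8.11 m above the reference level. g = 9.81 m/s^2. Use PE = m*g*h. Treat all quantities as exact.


PE = m * g * h
PE = 117.98 * 9.81 * 8.11
PE = 1157.3838 * 8.11 = 9386.3826 J

9386.3826 J


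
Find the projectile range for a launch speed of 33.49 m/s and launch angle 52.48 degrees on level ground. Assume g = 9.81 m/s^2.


R = v^2 * sin(2*theta) / g
Convert angle to radians: theta = 52.48 deg = 0.9159 rad
sin(2*theta) = sin(1.8319) = 0.9661
R = 33.49^2 * 0.9661 / 9.81
R = 1121.5801 * 0.9661 / 9.81 = 110.4552 m

110.4552 m


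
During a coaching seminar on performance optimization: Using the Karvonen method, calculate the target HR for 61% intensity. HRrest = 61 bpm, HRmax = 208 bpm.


Target = HRrest + pct*(HRmax - HRrest)
Heart rate reserve = HRmax - HRrest = 208 - 61 = 147 bpm
Fraction = 61% = 0.61
Target = 61 + 0.61 * 147
Target = 61 + 89.67 = 150.67 bpm

150.67 bpm


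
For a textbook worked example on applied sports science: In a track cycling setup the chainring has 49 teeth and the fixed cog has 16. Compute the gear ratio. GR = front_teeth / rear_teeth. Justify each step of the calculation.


GR = front_teeth / rear_teeth
GR = 49 / 16
GR = 3.0625

3.0625


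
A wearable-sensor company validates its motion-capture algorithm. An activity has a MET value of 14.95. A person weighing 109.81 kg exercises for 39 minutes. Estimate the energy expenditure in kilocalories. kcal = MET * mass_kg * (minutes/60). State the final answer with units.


kcal = MET * mass * time_hr
Convert time: 39 min = 0.65 hr
kcal = 14.95 * 109.81 * 0.65
kcal = 1067.0787 kcal

1067.0787 kcal


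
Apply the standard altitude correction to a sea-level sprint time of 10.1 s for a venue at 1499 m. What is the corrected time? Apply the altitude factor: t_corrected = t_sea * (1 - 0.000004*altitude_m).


Correction factor = 1 - 0.000004 * 1499 = 0.994004
t_corrected = t_sea * factor = 10.1 * 0.994004
t_corrected = 10.0394 s

10.0394 s


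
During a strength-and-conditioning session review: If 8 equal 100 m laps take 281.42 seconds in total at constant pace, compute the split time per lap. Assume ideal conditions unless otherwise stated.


Split time = total_time / n_laps = 281.42 / 8
Split time = 35.1775 s per lap

35.1775 s


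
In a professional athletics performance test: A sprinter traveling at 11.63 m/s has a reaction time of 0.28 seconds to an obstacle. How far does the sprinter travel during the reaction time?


d = v * t
d = 11.63 * 0.28
d = 3.2564 m

3.2564 m


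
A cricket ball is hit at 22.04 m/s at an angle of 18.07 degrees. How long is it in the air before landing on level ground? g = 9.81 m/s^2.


T = 2*v*sin(theta)/g
sin(theta) = sin(18.07 deg) = 0.3102
T = 2*22.04*0.3102 / 9.81
T = 13.6727 / 9.81 = 1.3937 s

1.3937 s


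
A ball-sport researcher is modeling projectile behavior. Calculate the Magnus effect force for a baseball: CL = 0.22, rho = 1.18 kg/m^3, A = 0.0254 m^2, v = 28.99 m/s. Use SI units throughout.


FM = 0.5 * CL * rho * A * v^2
FM = 0.5 * 0.22 * 1.18 * 0.0254 * 28.99^2
v^2 = 840.4201
FM = 0.5 * 0.22 * 1.18 * 0.0254 * 840.4201 = 2.7708 N

2.7708 N


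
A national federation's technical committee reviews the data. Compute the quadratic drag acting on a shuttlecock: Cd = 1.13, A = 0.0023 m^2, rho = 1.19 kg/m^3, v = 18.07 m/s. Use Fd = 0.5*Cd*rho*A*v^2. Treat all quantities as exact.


Fd = 0.5 * Cd * rho * A * v^2
Fd = 0.5 * 1.13 * 1.19 * 0.0023 * 18.07^2
v^2 = 326.5249
Fd = 0.5 * 1.13 * 1.19 * 0.0023 * 326.5249 = 0.5049 N

0.5049 N


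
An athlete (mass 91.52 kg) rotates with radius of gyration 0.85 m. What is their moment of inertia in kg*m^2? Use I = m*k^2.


I = m * k^2
I = 91.52 * 0.85^2
I = 91.52 * 0.7225 = 66.1232 kg*m^2

66.1232 kg*m^2


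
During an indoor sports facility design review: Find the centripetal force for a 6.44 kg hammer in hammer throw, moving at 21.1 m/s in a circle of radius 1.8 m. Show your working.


Fc = m * v^2 / r
v^2 = 21.1^2 = 445.21
Fc = 6.44 * 445.21 / 1.8
Fc = 2867.1524 / 1.8 = 1592.8624 N

1592.8624 N


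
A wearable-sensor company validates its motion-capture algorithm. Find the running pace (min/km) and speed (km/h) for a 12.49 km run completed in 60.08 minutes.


Pace = time / distance = 60.08 min / 12.49 km = 4.8102 min/km
Speed = distance / time_in_hours = 12.49 / 1.0013 hr
Speed = 12.4734 km/h

4.8102 min/km, 12.4734 km/h


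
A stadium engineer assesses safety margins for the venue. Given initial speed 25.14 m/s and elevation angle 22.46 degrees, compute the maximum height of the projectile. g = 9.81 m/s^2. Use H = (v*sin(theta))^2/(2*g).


H = (v*sin(theta))^2 / (2*g)
vy = v*sin(theta) = 25.14 * sin(22.46 deg) = 9.6044 m/s
H = vy^2 / (2*g) = 92.2453 / (2*9.81)
H = 92.2453 / 19.62 = 4.7016 m

4.7016 m


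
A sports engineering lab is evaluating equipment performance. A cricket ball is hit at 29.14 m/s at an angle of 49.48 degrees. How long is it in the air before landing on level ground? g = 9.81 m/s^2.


T = 2*v*sin(theta)/g
sin(theta) = sin(49.48 deg) = 0.7602
T = 2*29.14*0.7602 / 9.81
T = 44.3032 / 9.81 = 4.5161 s

4.5161 s


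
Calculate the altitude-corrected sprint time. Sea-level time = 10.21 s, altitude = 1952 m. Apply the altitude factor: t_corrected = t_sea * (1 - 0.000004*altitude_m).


Correction factor = 1 - 0.000004 * 1952 = 0.992192
t_corrected = t_sea * factor = 10.21 * 0.992192
t_corrected = 10.1303 s

10.1303 s


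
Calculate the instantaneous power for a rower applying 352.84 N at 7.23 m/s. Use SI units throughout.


P = F * v
P = 352.84 * 7.23
P = 2551.0332 W

2551.0332 W


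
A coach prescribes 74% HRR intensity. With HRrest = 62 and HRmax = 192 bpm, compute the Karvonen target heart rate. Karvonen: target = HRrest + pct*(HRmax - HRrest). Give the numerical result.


Target = HRrest + pct*(HRmax - HRrest)
Heart rate reserve = HRmax - HRrest = 192 - 62 = 130 bpm
Fraction = 74% = 0.74
Target = 62 + 0.74 * 130
Target = 62 + 96.2 = 158.2 bpm

158.2 bpm


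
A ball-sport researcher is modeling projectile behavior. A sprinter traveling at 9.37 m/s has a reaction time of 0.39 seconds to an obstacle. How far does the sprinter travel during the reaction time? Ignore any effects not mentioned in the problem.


d = v * t
d = 9.37 * 0.39
d = 3.6543 m

3.6543 m


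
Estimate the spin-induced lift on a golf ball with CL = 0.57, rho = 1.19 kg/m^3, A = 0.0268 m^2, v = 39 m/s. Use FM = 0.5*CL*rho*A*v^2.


FM = 0.5 * CL * rho * A * v^2
FM = 0.5 * 0.57 * 1.19 * 0.0268 * 39^2
v^2 = 1521
FM = 0.5 * 0.57 * 1.19 * 0.0268 * 1521 = 13.8247 N

13.8247 N


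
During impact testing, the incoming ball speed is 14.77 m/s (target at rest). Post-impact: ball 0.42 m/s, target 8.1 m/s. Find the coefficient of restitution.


e = (v2_after - v1_after) / (v1_before - v2_before)
Numerator = 8.1 - 0.42 = 7.68
Denominator = 14.77 - 0 = 14.77
e = 7.68 / 14.77 = 0.52

0.52


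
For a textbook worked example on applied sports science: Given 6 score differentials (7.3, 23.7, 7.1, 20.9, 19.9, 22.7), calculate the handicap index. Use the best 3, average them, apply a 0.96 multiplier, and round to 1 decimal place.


All differentials: 7.3, 23.7, 7.1, 20.9, 19.9, 22.7
Sorted: 7.1, 7.3, 19.9, 20.9, 22.7, 23.7
Best 3: 7.1, 7.3, 19.9
Average of best = 34.3 / 3 = 11.4333
Raw index = 11.4333 * 0.96 = 10.976
Handicap index = round(10.976, 1) = 11.0

11.0


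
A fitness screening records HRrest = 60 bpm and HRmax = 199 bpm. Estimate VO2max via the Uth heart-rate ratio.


VO2max = 15.3 * HRmax / HRrest
VO2max = 15.3 * 199 / 60
VO2max = 3044.7 / 60 = 50.745 mL/kg/min

50.745 mL/kg/min


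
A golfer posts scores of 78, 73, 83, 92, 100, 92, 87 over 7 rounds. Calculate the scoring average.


Average = sum / n
Sum = 605
Average = 605 / 7 = 86.4286

86.4286


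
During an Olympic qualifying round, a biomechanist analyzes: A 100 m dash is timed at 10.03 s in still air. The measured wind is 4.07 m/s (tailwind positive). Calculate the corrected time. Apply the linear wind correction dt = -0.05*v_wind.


dt = -0.05 * v_wind = -0.05 * 4.07 = -0.2035 s
t_corrected = t_still + dt = 10.03 + (-0.2035)
t_corrected = 9.8265 s

9.8265 s


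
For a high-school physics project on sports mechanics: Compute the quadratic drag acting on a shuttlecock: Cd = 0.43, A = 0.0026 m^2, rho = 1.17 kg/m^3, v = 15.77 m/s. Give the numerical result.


Fd = 0.5 * Cd * rho * A * v^2
Fd = 0.5 * 0.43 * 1.17 * 0.0026 * 15.77^2
v^2 = 248.6929
Fd = 0.5 * 0.43 * 1.17 * 0.0026 * 248.6929 = 0.1627 N

0.1627 N


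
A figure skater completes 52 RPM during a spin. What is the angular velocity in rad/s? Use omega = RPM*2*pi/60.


omega = RPM * 2 * pi / 60
omega = 52 * 2 * 3.14159 / 60
omega = 326.7256 / 60 = 5.4454 rad/s

5.4454 rad/s


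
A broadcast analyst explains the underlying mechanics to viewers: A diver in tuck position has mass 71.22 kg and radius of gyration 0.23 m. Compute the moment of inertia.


I = m * k^2
I = 71.22 * 0.23^2
I = 71.22 * 0.0529 = 3.7675 kg*m^2

3.7675 kg*m^2


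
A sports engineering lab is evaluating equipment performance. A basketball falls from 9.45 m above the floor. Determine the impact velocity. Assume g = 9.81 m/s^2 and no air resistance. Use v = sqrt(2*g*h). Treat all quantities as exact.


v = sqrt(2 * g * h)
v = sqrt(2 * 9.81 * 9.45)
v = sqrt(185.409) = 13.6165 m/s

13.6165 m/s


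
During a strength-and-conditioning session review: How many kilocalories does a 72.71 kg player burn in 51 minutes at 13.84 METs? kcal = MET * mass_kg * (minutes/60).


kcal = MET * mass * time_hr
Convert time: 51 min = 0.85 hr
kcal = 13.84 * 72.71 * 0.85
kcal = 855.3604 kcal

855.3604 kcal


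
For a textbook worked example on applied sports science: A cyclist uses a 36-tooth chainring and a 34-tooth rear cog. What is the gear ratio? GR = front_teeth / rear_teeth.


GR = front_teeth / rear_teeth
GR = 36 / 34
GR = 1.0588

1.0588


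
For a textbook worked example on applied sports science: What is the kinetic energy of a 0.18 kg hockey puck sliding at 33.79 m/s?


KE = 0.5 * m * v^2
KE = 0.5 * 0.18 * 33.79^2
KE = 0.5 * 0.18 * 1141.7641 = 102.7588 J

102.7588 J


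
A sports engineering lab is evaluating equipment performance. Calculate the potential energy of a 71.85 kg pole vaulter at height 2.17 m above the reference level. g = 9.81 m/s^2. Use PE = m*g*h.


PE = m * g * h
PE = 71.85 * 9.81 * 2.17
PE = 704.8485 * 2.17 = 1529.5212 J

1529.5212 J


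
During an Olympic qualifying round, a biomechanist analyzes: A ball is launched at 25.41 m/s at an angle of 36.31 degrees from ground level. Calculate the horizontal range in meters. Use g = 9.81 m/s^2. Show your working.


R = v^2 * sin(2*theta) / g
Convert angle to radians: theta = 36.31 deg = 0.6337 rad
sin(2*theta) = sin(1.2675) = 0.9543
R = 25.41^2 * 0.9543 / 9.81
R = 645.6681 * 0.9543 / 9.81 = 62.8124 m

62.8124 m


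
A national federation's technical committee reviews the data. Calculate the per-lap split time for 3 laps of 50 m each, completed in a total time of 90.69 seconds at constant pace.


Split time = total_time / n_laps = 90.69 / 3
Split time = 30.23 s per lap

30.23 s


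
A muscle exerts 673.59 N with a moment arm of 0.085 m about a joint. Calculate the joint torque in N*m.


tau = F * d
tau = 673.59 * 0.085
tau = 57.2552 N*m

57.2552 N*m


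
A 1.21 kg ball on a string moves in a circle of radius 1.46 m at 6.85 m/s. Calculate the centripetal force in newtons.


Fc = m * v^2 / r
v^2 = 6.85^2 = 46.9225
Fc = 1.21 * 46.9225 / 1.46
Fc = 56.7762 / 1.46 = 38.8878 N

38.8878 N


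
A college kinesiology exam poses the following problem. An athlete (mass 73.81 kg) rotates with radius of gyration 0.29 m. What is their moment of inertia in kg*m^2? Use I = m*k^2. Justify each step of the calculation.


I = m * k^2
I = 73.81 * 0.29^2
I = 73.81 * 0.0841 = 6.2074 kg*m^2

6.2074 kg*m^2


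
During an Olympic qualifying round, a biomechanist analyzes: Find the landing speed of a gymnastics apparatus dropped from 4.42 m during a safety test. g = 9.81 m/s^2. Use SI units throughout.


v = sqrt(2 * g * h)
v = sqrt(2 * 9.81 * 4.42)
v = sqrt(86.7204) = 9.3124 m/s

9.3124 m/s
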